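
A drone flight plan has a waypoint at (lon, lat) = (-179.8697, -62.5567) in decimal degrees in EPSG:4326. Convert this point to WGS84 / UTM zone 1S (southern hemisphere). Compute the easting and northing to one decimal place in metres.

Zone 1 central meridian λ₀ = 6×1 − 183 = -177°; Δλ = -2.8697°.
Transverse Mercator on WGS84 with k₀ = 0.9996 gives E = 352478.118 m, N = 3060520.797 m.

E 352478.1 m, N 3060520.8 m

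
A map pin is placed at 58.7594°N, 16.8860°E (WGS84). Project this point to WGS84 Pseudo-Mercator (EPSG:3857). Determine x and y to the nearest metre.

Web Mercator is spherical with R = a = 6378137 m.
x = R·λ = 6378137 × 0.294716297 = 1879740.922 m.
y = R·ln tan(π/4 + φ/2) = 6378137 × 1.274441850 = 8128564.717 m.

x 1879741 m, y 8128565 m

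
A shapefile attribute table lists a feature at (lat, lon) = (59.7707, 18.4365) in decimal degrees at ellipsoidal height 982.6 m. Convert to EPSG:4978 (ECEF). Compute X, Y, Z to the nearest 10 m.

X 3054450 m, Y 1018240 m, Z 5488510 m

WGS84: a = 6378137 m, e² = 0.006694380; N(φ) = a/√(1−e²sin²φ) = 6394134.451 m.
X = (N+h)·cosφ·cosλ = 3054445.671 m; Y = (N+h)·cosφ·sinλ = 1018240.439 m; Z = (N(1−e²)+h)·sinφ = 5488508.687 m.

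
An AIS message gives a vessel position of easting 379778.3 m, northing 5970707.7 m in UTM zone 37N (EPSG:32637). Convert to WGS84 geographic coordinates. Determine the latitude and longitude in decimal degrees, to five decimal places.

Zone 37N: λ₀ = 39°, k₀ = 0.9996, false easting 500000 m.
Meridian distance M = (N − FN)/k₀ = 5973096.9 m.
Inverse transverse Mercator on WGS84 gives φ = 53.87089967°, λ = 37.17149965°.

lat 53.87090°, lon 37.17150°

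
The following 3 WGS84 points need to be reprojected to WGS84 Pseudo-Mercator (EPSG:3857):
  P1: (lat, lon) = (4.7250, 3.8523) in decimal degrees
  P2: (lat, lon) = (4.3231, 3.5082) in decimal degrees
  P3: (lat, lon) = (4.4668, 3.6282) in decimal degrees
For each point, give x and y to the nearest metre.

P1: x 428836 m, y 526582 m; P2: x 390531 m, y 481703 m; P3: x 403889 m, y 497746 m

Web Mercator: x = R·λ, y = R·ln tan(π/4+φ/2), R = 6378137 m.
P1 (4.7250°, 3.8523°) → (428836.074, 526581.793) m.
P2 (4.3231°, 3.5082°) → (390531.038, 481702.568) m.
P3 (4.4668°, 3.6282°) → (403889.376, 497746.359) m.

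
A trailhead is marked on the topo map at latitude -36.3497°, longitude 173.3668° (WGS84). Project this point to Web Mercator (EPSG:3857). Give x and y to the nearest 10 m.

x 19299100 m, y -4348850 m

Web Mercator is spherical with R = a = 6378137 m.
x = R·λ = 6378137 × 3.025821474 = 19299103.896 m.
y = R·ln tan(π/4 + φ/2) = 6378137 × -0.681836539 = -4348846.857 m.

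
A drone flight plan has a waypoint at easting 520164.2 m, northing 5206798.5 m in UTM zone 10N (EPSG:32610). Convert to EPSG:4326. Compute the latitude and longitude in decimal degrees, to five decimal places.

lat 47.01440°, lon -122.73470°

Zone 10N: λ₀ = -123°, k₀ = 0.9996, false easting 500000 m.
Meridian distance M = (N − FN)/k₀ = 5208882.1 m.
Inverse transverse Mercator on WGS84 gives φ = 47.01440016°, λ = -122.73469948°.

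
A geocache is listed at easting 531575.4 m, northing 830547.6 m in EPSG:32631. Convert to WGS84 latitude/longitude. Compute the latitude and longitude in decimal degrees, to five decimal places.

Zone 31N: λ₀ = 3°, k₀ = 0.9996, false easting 500000 m.
Meridian distance M = (N − FN)/k₀ = 830880.0 m.
Inverse transverse Mercator on WGS84 gives φ = 7.51370032°, λ = 3.28620018°.

lat 7.51370°, lon 3.28620°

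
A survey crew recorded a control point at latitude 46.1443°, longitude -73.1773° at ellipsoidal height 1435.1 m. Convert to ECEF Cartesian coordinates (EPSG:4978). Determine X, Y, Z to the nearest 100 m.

X 1281400 m, Y -4238300 m, Z 4577400 m

WGS84: a = 6378137 m, e² = 0.006694380; N(φ) = a/√(1−e²sin²φ) = 6389266.744 m.
X = (N+h)·cosφ·cosλ = 1281443.458 m; Y = (N+h)·cosφ·sinλ = -4238276.157 m; Z = (N(1−e²)+h)·sinφ = 4577409.693 m.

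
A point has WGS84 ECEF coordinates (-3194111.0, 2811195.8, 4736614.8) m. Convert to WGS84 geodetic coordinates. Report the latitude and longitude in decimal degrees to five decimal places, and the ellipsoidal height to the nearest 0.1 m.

λ = atan2(Y, X) = 138.64840048°; p = √(X²+Y²) = 4255016.7 m.
Bowring's method on WGS84 (a = 6378137 m, b = 6356752.314 m) gives φ = 48.25710017°, h = 880.932 m.

lat 48.25710°, lon 138.64840°, h 880.9 m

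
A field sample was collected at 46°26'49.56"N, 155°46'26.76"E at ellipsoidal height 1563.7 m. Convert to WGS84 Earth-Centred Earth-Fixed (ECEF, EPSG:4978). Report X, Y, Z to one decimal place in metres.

X -4015717.0 m, Y 1806917.1 m, Z 4600763.9 m

WGS84: a = 6378137 m, e² = 0.006694380; N(φ) = a/√(1−e²sin²φ) = 6389380.047 m.
X = (N+h)·cosφ·cosλ = -4015717.001 m; Y = (N+h)·cosφ·sinλ = 1806917.129 m; Z = (N(1−e²)+h)·sinφ = 4600763.908 m.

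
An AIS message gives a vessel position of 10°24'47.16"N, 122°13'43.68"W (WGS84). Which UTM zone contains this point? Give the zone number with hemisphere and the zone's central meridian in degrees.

UTM zone = ⌊(λ + 180)/6⌋ + 1; -122.2288° ∈ [-126°, -120°) → zone 10.
Hemisphere: N (φ ≥ 0).
Central meridian λ₀ = 6×10 − 183 = -123°.

Zone 10N, central meridian -123°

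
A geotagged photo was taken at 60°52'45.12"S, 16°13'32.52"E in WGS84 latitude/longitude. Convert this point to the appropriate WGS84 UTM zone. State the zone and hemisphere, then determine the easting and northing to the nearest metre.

Zone 33S: E 566542 m, N 3250046 m

Longitude 16.2257° lies in the 6° band [12°, 18°), giving zone 33; latitude is south of the equator, so 33S.
Zone 33 central meridian λ₀ = 6×33 − 183 = 15°; Δλ = +1.2257°.
Transverse Mercator on WGS84 with k₀ = 0.9996 gives E = 566541.941 m, N = 3250045.965 m.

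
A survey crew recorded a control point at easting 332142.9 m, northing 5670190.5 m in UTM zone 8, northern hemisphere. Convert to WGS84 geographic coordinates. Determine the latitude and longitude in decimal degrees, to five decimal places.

Zone 8N: λ₀ = -135°, k₀ = 0.9996, false easting 500000 m.
Meridian distance M = (N − FN)/k₀ = 5672459.5 m.
Inverse transverse Mercator on WGS84 gives φ = 51.15850042°, λ = -137.40049944°.

lat 51.15850°, lon -137.40050°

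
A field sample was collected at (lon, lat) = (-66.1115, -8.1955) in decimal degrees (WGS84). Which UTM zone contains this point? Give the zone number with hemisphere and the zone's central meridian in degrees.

UTM zone = ⌊(λ + 180)/6⌋ + 1; -66.1115° ∈ [-72°, -66°) → zone 19.
Hemisphere: S (φ < 0).
Central meridian λ₀ = 6×19 − 183 = -69°.

Zone 19S, central meridian -69°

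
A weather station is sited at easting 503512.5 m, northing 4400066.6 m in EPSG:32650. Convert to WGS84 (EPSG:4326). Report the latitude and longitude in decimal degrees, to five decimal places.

Zone 50N: λ₀ = 117°, k₀ = 0.9996, false easting 500000 m.
Meridian distance M = (N − FN)/k₀ = 4401827.3 m.
Inverse transverse Mercator on WGS84 gives φ = 39.75050036°, λ = 117.04100056°.

lat 39.75050°, lon 117.04100°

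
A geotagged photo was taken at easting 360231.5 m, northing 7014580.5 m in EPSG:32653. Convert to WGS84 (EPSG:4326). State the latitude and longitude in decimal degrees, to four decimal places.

Zone 53N: λ₀ = 135°, k₀ = 0.9996, false easting 500000 m.
Meridian distance M = (N − FN)/k₀ = 7017387.5 m.
Inverse transverse Mercator on WGS84 gives φ = 63.23299989°, λ = 132.21780030°.

lat 63.2330°, lon 132.2178°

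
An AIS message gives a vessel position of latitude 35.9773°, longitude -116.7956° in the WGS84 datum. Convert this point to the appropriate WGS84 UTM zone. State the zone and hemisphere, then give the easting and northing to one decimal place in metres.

Zone 11N: E 518427.4 m, N 3981450.0 m

Longitude -116.7956° lies in the 6° band [-120°, -114°), giving zone 11; latitude is north of the equator, so 11N.
Zone 11 central meridian λ₀ = 6×11 − 183 = -117°; Δλ = +0.2044°.
Transverse Mercator on WGS84 with k₀ = 0.9996 gives E = 518427.376 m, N = 3981450.006 m.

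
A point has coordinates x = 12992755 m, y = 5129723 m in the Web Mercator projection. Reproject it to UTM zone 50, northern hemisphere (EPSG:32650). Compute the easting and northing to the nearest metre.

E 476395 m, N 4626610 m

Web Mercator inverse (R = 6378137 m) → φ = 41.79099672°, λ = 116.71590399°.
UTM 50N forward: E = 476395.000 m, N = 4626610.254 m.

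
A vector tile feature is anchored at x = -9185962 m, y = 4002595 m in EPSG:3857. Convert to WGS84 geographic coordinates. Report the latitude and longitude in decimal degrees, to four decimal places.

lat 33.8046°, lon -82.5189°

R = 6378137 m. λ = x/R = -82.51890064°.
φ = 2·arctan(exp(y/R)) − 90° = 2·arctan(1.87301) − 90° = 33.80460253°.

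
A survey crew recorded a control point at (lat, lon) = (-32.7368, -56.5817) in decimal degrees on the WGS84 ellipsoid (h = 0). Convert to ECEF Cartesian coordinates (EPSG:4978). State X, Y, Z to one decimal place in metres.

WGS84: a = 6378137 m, e² = 0.006694380; N(φ) = a/√(1−e²sin²φ) = 6384389.516 m.
X = (N+h)·cosφ·cosλ = 2957687.467 m; Y = (N+h)·cosφ·sinλ = -4482452.571 m; Z = (N(1−e²)+h)·sinφ = -3429441.891 m.

X 2957687.5 m, Y -4482452.6 m, Z -3429441.9 m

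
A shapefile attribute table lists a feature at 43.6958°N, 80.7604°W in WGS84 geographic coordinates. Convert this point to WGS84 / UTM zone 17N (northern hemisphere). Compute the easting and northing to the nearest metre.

Zone 17 central meridian λ₀ = 6×17 − 183 = -81°; Δλ = +0.2396°.
Transverse Mercator on WGS84 with k₀ = 0.9996 gives E = 519307.595 m, N = 4838114.809 m.

E 519308 m, N 4838115 m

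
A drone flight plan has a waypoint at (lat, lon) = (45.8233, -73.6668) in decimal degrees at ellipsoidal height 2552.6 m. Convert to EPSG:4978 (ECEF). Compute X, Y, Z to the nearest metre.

WGS84: a = 6378137 m, e² = 0.006694380; N(φ) = a/√(1−e²sin²φ) = 6389146.584 m.
X = (N+h)·cosφ·cosλ = 1252624.321 m; Y = (N+h)·cosφ·sinλ = -4274445.197 m; Z = (N(1−e²)+h)·sinφ = 4553413.304 m.

X 1252624 m, Y -4274445 m, Z 4553413 m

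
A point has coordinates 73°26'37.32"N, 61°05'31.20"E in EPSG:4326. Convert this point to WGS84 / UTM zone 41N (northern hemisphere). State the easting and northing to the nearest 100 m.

Zone 41 central meridian λ₀ = 6×41 − 183 = 63°; Δλ = -1.9080°.
Transverse Mercator on WGS84 with k₀ = 0.9996 gives E = 439322.423 m, N = 8150945.416 m.

E 439300 m, N 8150900 m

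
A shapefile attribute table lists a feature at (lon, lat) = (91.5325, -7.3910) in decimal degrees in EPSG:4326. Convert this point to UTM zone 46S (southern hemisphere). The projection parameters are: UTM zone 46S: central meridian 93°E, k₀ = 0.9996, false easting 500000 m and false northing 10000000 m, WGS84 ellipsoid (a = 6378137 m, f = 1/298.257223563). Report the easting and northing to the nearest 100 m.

Zone 46 central meridian λ₀ = 6×46 − 183 = 93°; Δλ = -1.4675°.
Transverse Mercator on WGS84 with k₀ = 0.9996 gives E = 338034.547 m, N = 9182760.208 m.

E 338000 m, N 9182800 m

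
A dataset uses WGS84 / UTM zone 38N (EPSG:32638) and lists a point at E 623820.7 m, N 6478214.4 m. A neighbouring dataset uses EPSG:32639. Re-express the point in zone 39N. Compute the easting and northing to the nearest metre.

E 273489 m, N 6482800 m

UTM 38N → geographic: φ = 58.42709995°, λ = 47.12029983°.
UTM 39N (λ₀ = 51°) forward: E = 273489.205 m, N = 6482799.728 m.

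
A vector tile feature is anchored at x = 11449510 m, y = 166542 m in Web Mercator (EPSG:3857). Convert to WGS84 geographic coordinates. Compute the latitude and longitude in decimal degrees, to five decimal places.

lat 1.49590°, lon 102.85270°

R = 6378137 m. λ = x/R = 102.85269829°.
φ = 2·arctan(exp(y/R)) − 90° = 2·arctan(1.02646) − 90° = 1.49590226°.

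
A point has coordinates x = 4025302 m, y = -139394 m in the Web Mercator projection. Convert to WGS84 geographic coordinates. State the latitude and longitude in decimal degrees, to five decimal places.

lat -1.25210°, lon 36.15990°

R = 6378137 m. λ = x/R = 36.15990310°.
φ = 2·arctan(exp(y/R)) − 90° = 2·arctan(0.97838) − 90° = -1.25209794°.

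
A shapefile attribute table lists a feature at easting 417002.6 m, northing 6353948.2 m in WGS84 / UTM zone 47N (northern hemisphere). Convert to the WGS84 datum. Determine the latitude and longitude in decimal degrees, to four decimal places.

Zone 47N: λ₀ = 99°, k₀ = 0.9996, false easting 500000 m.
Meridian distance M = (N − FN)/k₀ = 6356490.8 m.
Inverse transverse Mercator on WGS84 gives φ = 57.32090000°, λ = 97.62180076°.

lat 57.3209°, lon 97.6218°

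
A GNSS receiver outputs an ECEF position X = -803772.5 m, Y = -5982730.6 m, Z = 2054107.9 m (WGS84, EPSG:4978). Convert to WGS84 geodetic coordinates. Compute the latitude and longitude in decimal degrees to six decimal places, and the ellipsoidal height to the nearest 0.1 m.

lat 18.910200°, lon -97.651800°, h 492.1 m

λ = atan2(Y, X) = -97.65179976°; p = √(X²+Y²) = 6036482.1 m.
Bowring's method on WGS84 (a = 6378137 m, b = 6356752.314 m) gives φ = 18.91020037°, h = 492.091 m.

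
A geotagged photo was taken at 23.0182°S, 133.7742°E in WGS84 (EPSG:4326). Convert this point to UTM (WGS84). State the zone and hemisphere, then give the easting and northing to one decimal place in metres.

Longitude 133.7742° lies in the 6° band [132°, 138°), giving zone 53; latitude is south of the equator, so 53S.
Zone 53 central meridian λ₀ = 6×53 − 183 = 135°; Δλ = -1.2258°.
Transverse Mercator on WGS84 with k₀ = 0.9996 gives E = 374388.294 m, N = 7453940.033 m.

Zone 53S: E 374388.3 m, N 7453940.0 m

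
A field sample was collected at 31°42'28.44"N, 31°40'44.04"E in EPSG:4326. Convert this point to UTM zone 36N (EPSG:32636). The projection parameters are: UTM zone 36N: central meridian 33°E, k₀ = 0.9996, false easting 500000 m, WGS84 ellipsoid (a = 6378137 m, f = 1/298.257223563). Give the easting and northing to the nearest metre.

E 374816 m, N 3508818 m

Zone 36 central meridian λ₀ = 6×36 − 183 = 33°; Δλ = -1.3211°.
Transverse Mercator on WGS84 with k₀ = 0.9996 gives E = 374816.062 m, N = 3508817.979 m.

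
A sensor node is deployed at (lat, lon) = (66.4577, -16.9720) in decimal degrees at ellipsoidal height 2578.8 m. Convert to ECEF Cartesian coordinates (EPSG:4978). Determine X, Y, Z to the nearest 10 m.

X 2444510 m, Y -746060 m, Z 5826880 m

WGS84: a = 6378137 m, e² = 0.006694380; N(φ) = a/√(1−e²sin²φ) = 6396155.890 m.
X = (N+h)·cosφ·cosλ = 2444508.676 m; Y = (N+h)·cosφ·sinλ = -746055.224 m; Z = (N(1−e²)+h)·sinφ = 5826884.477 m.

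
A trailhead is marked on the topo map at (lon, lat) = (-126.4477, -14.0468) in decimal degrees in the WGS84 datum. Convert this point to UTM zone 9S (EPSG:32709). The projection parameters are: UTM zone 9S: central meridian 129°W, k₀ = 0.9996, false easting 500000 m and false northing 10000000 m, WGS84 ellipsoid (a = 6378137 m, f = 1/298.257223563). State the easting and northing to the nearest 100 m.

Zone 9 central meridian λ₀ = 6×9 − 183 = -129°; Δλ = +2.5523°.
Transverse Mercator on WGS84 with k₀ = 0.9996 gives E = 775649.969 m, N = 8445606.956 m.

E 775600 m, N 8445600 m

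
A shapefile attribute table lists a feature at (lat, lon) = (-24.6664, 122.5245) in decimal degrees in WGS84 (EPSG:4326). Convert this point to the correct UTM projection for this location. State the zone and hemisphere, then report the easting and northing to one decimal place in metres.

Longitude 122.5245° lies in the 6° band [120°, 126°), giving zone 51; latitude is south of the equator, so 51S.
Zone 51 central meridian λ₀ = 6×51 − 183 = 123°; Δλ = -0.4755°.
Transverse Mercator on WGS84 with k₀ = 0.9996 gives E = 451888.325 m, N = 7271907.162 m.

Zone 51S: E 451888.3 m, N 7271907.2 m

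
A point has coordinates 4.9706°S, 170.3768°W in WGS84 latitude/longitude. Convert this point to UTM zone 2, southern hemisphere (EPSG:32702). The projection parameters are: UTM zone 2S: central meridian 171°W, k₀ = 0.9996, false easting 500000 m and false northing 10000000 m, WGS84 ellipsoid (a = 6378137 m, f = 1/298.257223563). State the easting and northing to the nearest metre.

Zone 2 central meridian λ₀ = 6×2 − 183 = -171°; Δλ = +0.6232°.
Transverse Mercator on WGS84 with k₀ = 0.9996 gives E = 569088.852 m, N = 9450552.976 m.

E 569089 m, N 9450553 m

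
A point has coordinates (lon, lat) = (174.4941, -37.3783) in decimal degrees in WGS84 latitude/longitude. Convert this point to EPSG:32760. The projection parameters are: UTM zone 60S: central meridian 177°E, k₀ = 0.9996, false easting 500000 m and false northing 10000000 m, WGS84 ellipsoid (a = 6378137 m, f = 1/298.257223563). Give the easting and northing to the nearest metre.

Zone 60 central meridian λ₀ = 6×60 − 183 = 177°; Δλ = -2.5059°.
Transverse Mercator on WGS84 with k₀ = 0.9996 gives E = 278125.561 m, N = 5860213.655 m.

E 278126 m, N 5860214 m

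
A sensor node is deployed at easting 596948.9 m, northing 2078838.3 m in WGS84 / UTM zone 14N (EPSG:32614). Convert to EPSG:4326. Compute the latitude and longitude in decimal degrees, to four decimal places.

Zone 14N: λ₀ = -99°, k₀ = 0.9996, false easting 500000 m.
Meridian distance M = (N − FN)/k₀ = 2079670.2 m.
Inverse transverse Mercator on WGS84 gives φ = 18.79899977°, λ = -98.07999995°.

lat 18.7990°, lon -98.0800°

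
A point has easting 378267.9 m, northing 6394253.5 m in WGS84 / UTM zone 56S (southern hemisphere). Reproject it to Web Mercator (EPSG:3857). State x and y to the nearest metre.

x 16887501 m, y -3840018 m

Unproject from UTM 56S (λ₀ = 153°) → φ = -32.58250043°, λ = 151.70300049°.
Web Mercator (R = 6378137 m): x = 16887500.766 m, y = -3840018.095 m.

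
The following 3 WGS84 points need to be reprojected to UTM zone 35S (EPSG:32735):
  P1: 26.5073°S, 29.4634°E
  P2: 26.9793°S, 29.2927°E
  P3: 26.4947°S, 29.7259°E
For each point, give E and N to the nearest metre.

UTM zone 35S: λ₀ = 27°, k₀ = 0.9996.
P1 (-26.5073°, 29.4634°) → (745508.658, 7065777.435) m.
P2 (-26.9793°, 29.2927°) → (727548.281, 7013791.335) m.
P3 (-26.4947°, 29.7259°) → (771711.122, 7066644.505) m.

P1: E 745509 m, N 7065777 m; P2: E 727548 m, N 7013791 m; P3: E 771711 m, N 7066645 m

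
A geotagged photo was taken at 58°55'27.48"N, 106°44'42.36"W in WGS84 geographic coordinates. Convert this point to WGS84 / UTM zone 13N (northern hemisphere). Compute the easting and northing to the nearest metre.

Zone 13 central meridian λ₀ = 6×13 − 183 = -105°; Δλ = -1.7451°.
Transverse Mercator on WGS84 with k₀ = 0.9996 gives E = 399527.250 m, N = 6532933.483 m.

E 399527 m, N 6532933 m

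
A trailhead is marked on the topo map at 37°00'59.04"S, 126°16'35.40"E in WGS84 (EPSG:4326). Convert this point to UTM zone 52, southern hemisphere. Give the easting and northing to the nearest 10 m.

Zone 52 central meridian λ₀ = 6×52 − 183 = 129°; Δλ = -2.7235°.
Transverse Mercator on WGS84 with k₀ = 0.9996 gives E = 257700.409 m, N = 5899839.811 m.

E 257700 m, N 5899840 m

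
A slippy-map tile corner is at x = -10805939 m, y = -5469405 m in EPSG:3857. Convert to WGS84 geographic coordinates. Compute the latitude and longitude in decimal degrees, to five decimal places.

R = 6378137 m. λ = x/R = -97.07140163°.
φ = 2·arctan(exp(y/R)) − 90° = 2·arctan(0.42421) − 90° = -44.02560195°.

lat -44.02560°, lon -97.07140°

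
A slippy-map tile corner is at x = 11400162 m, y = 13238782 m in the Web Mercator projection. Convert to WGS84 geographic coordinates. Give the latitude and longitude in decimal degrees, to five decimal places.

lat 75.69640°, lon 102.40940°

R = 6378137 m. λ = x/R = 102.40939766°.
φ = 2·arctan(exp(y/R)) − 90° = 2·arctan(7.96973) − 90° = 75.69639893°.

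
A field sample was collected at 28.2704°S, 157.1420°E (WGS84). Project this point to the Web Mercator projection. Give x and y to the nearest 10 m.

x 17492970 m, y -3283110 m

Web Mercator is spherical with R = a = 6378137 m.
x = R·λ = 6378137 × 2.742645293 = 17492967.422 m.
y = R·ln tan(π/4 + φ/2) = 6378137 × -0.514744041 = -3283108.015 m.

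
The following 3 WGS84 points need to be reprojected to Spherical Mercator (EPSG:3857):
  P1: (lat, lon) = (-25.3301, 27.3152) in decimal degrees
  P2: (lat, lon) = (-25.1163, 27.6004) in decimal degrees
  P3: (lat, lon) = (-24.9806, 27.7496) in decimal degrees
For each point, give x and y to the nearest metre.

Web Mercator: x = R·λ, y = R·ln tan(π/4+φ/2), R = 6378137 m.
P1 (-25.3301°, 27.3152°) → (3040714.155, -2916344.758) m.
P2 (-25.1163°, 27.6004°) → (3072462.474, -2890036.233) m.
P3 (-24.9806°, 27.7496°) → (3089071.342, -2873361.960) m.

P1: x 3040714 m, y -2916345 m; P2: x 3072462 m, y -2890036 m; P3: x 3089071 m, y -2873362 m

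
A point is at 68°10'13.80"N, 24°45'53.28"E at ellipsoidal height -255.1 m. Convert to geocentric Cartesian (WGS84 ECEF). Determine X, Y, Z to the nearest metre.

X 2159724 m, Y 996323 m, Z 5897954 m

WGS84: a = 6378137 m, e² = 0.006694380; N(φ) = a/√(1−e²sin²φ) = 6396613.927 m.
X = (N+h)·cosφ·cosλ = 2159724.388 m; Y = (N+h)·cosφ·sinλ = 996323.100 m; Z = (N(1−e²)+h)·sinφ = 5897953.863 m.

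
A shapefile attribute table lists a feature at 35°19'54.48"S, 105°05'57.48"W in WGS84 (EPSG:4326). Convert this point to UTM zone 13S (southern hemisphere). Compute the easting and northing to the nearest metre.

E 490975 m, N 6090156 m

Zone 13 central meridian λ₀ = 6×13 − 183 = -105°; Δλ = -0.0993°.
Transverse Mercator on WGS84 with k₀ = 0.9996 gives E = 490975.439 m, N = 6090156.045 m.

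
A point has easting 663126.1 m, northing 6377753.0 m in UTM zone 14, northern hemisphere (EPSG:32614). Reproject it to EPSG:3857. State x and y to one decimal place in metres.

Unproject from UTM 14N (λ₀ = -99°) → φ = 57.51290044°, λ = -96.27670076°.
Web Mercator (R = 6378137 m): x = -10717473.304 m, y = 7865681.738 m.

x -10717473.3 m, y 7865681.7 m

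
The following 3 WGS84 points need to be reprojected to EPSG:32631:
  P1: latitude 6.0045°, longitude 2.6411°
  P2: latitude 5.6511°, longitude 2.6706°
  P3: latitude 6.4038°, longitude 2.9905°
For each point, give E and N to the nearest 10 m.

UTM zone 31N: λ₀ = 3°, k₀ = 0.9996.
P1 (6.0045°, 2.6411°) → (460280.810, 663715.020) m.
P2 (5.6511°, 2.6706°) → (463522.784, 624646.969) m.
P3 (6.4038°, 2.9905°) → (498949.440, 707841.843) m.

P1: E 460280 m, N 663720 m; P2: E 463520 m, N 624650 m; P3: E 498950 m, N 707840 m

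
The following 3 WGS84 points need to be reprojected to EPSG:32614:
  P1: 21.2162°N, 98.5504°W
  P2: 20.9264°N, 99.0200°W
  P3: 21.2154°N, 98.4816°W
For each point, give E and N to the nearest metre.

UTM zone 14N: λ₀ = -99°, k₀ = 0.9996.
P1 (21.2162°, -98.5504°) → (546659.132, 2346141.640) m.
P2 (20.9264°, -99.0200°) → (497920.406, 2314002.289) m.
P3 (21.2154°, -98.4816°) → (553799.567, 2346074.925) m.

P1: E 546659 m, N 2346142 m; P2: E 497920 m, N 2314002 m; P3: E 553800 m, N 2346075 m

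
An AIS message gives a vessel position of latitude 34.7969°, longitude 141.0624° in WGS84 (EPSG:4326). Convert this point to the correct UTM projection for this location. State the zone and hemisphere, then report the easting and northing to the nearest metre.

Zone 54N: E 505708 m, N 3850522 m

Longitude 141.0624° lies in the 6° band [138°, 144°), giving zone 54; latitude is north of the equator, so 54N.
Zone 54 central meridian λ₀ = 6×54 − 183 = 141°; Δλ = +0.0624°.
Transverse Mercator on WGS84 with k₀ = 0.9996 gives E = 505708.137 m, N = 3850522.198 m.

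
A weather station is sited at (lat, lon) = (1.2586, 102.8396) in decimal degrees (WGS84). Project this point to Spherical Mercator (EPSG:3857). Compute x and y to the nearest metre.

Web Mercator is spherical with R = a = 6378137 m.
x = R·λ = 6378137 × 1.794889621 = 11448051.905 m.
y = R·ln tan(π/4 + φ/2) = 6378137 × 0.021968481 = 140117.980 m.

x 11448052 m, y 140118 m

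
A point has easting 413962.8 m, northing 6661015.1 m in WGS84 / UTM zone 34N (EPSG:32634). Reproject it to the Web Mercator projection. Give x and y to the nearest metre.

x 2165587 m, y 8416946 m

Unproject from UTM 34N (λ₀ = 21°) → φ = 60.07720017°, λ = 19.45379993°.
Web Mercator (R = 6378137 m): x = 2165587.103 m, y = 8416945.749 m.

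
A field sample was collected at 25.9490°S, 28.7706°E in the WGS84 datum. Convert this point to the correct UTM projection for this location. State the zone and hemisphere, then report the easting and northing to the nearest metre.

Zone 35S: E 677291 m, N 7128765 m

Longitude 28.7706° lies in the 6° band [24°, 30°), giving zone 35; latitude is south of the equator, so 35S.
Zone 35 central meridian λ₀ = 6×35 − 183 = 27°; Δλ = +1.7706°.
Transverse Mercator on WGS84 with k₀ = 0.9996 gives E = 677291.496 m, N = 7128765.134 m.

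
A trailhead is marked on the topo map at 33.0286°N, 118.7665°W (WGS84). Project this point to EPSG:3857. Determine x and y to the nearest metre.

Web Mercator is spherical with R = a = 6378137 m.
x = R·λ = 6378137 × -2.072866466 = -13221026.303 m.
y = R·ln tan(π/4 + φ/2) = 6378137 × 0.611322828 = 3899100.751 m.

x -13221026 m, y 3899101 m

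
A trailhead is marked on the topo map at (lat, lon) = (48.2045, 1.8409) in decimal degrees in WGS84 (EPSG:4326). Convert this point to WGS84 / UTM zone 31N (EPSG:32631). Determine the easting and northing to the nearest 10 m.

Zone 31 central meridian λ₀ = 6×31 − 183 = 3°; Δλ = -1.1591°.
Transverse Mercator on WGS84 with k₀ = 0.9996 gives E = 413879.265 m, N = 5339679.440 m.

E 413880 m, N 5339680 m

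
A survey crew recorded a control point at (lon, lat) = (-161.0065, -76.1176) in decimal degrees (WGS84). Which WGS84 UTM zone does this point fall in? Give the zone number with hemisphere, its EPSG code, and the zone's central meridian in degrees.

Zone 4S (EPSG:32704), central meridian -159°

UTM zone = ⌊(λ + 180)/6⌋ + 1; -161.0065° ∈ [-162°, -156°) → zone 4.
Hemisphere: S (φ < 0).
Central meridian λ₀ = 6×4 − 183 = -159°.
EPSG code: 32704.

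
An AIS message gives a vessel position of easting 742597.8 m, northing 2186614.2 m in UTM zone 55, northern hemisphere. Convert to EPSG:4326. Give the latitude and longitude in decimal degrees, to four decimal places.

Zone 55N: λ₀ = 147°, k₀ = 0.9996, false easting 500000 m.
Meridian distance M = (N − FN)/k₀ = 2187489.2 m.
Inverse transverse Mercator on WGS84 gives φ = 19.76030001°, λ = 149.31520026°.

lat 19.7603°, lon 149.3152°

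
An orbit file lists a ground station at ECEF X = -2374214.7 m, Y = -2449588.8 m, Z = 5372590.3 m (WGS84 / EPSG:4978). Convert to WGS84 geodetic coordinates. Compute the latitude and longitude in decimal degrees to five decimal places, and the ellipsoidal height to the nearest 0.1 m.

λ = atan2(Y, X) = -134.10480052°; p = √(X²+Y²) = 3411360.5 m.
Bowring's method on WGS84 (a = 6378137 m, b = 6356752.314 m) gives φ = 57.76010006°, h = 1251.890 m.

lat 57.76010°, lon -134.10480°, h 1251.9 m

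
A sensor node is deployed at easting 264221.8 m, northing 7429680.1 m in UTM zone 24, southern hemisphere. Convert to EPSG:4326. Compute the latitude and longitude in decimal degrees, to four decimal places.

Zone 24S: λ₀ = -39°, k₀ = 0.9996, false easting 500000 m, false northing 10000000 m.
Meridian distance M = (N − FN)/k₀ = -2571348.4 m.
Inverse transverse Mercator on WGS84 gives φ = -23.22520001°, λ = -41.30409962°.

lat -23.2252°, lon -41.3041°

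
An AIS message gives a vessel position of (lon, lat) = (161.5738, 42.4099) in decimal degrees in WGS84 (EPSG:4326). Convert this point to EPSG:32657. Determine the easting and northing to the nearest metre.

Zone 57 central meridian λ₀ = 6×57 − 183 = 159°; Δλ = +2.5738°.
Transverse Mercator on WGS84 with k₀ = 0.9996 gives E = 711789.104 m, N = 4698497.928 m.

E 711789 m, N 4698498 m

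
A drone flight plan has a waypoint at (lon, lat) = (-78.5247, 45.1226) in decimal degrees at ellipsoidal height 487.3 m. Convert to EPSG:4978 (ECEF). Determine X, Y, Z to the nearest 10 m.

X 896900 m, Y -4418170 m, Z 4497320 m

WGS84: a = 6378137 m, e² = 0.006694380; N(φ) = a/√(1−e²sin²φ) = 6388884.202 m.
X = (N+h)·cosφ·cosλ = 896903.921 m; Y = (N+h)·cosφ·sinλ = -4418171.959 m; Z = (N(1−e²)+h)·sinφ = 4497317.665 m.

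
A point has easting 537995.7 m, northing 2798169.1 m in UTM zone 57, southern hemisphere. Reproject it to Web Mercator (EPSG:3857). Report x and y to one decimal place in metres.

x 17789288.7 m, y -9592164.5 m

Unproject from UTM 57S (λ₀ = 159°) → φ = -64.93840022°, λ = 159.80389964°.
Web Mercator (R = 6378137 m): x = 17789288.735 m, y = -9592164.532 m.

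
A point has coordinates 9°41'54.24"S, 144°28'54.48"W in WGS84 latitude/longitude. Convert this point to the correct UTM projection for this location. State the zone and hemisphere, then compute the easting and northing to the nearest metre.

Zone 6S: E 776319 m, N 8926910 m

Longitude -144.4818° lies in the 6° band [-150°, -144°), giving zone 6; latitude is south of the equator, so 6S.
Zone 6 central meridian λ₀ = 6×6 − 183 = -147°; Δλ = +2.5182°.
Transverse Mercator on WGS84 with k₀ = 0.9996 gives E = 776318.591 m, N = 8926909.738 m.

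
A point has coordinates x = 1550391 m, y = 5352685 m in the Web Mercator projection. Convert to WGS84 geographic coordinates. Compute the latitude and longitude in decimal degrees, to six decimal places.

R = 6378137 m. λ = x/R = 13.92739932°.
φ = 2·arctan(exp(y/R)) − 90° = 2·arctan(2.31457) − 90° = 43.26689746°.

lat 43.266897°, lon 13.927399°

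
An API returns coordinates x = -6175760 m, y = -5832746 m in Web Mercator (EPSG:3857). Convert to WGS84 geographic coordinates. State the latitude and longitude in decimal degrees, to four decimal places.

R = 6378137 m. λ = x/R = -55.47779599°.
φ = 2·arctan(exp(y/R)) − 90° = 2·arctan(0.40072) − 90° = -46.32600160°.

lat -46.3260°, lon -55.4778°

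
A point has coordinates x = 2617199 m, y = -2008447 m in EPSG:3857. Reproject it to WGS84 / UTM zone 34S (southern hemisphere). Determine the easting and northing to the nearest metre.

E 766229 m, N 8035562 m

Web Mercator inverse (R = 6378137 m) → φ = -17.75119678°, λ = 23.51069863°.
UTM 34S forward: E = 766229.219 m, N = 8035561.503 m.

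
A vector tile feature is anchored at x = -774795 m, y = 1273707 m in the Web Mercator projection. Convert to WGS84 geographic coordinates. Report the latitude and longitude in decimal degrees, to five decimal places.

lat 11.36660°, lon -6.96010°

R = 6378137 m. λ = x/R = -6.96010191°.
φ = 2·arctan(exp(y/R)) − 90° = 2·arctan(1.22104) − 90° = 11.36660433°.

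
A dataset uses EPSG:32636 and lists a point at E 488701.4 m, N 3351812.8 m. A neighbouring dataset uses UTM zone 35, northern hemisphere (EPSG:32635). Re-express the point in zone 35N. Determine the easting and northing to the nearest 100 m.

UTM 36N → geographic: φ = 30.29800035°, λ = 32.88249995°.
UTM 35N (λ₀ = 27°) forward: E = 1066142.035 m, N = 3366501.478 m.

E 1066100 m, N 3366500 m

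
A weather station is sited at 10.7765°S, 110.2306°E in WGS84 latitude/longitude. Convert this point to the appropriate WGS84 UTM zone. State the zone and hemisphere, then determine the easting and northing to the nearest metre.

Longitude 110.2306° lies in the 6° band [108°, 114°), giving zone 49; latitude is south of the equator, so 49S.
Zone 49 central meridian λ₀ = 6×49 − 183 = 111°; Δλ = -0.7694°.
Transverse Mercator on WGS84 with k₀ = 0.9996 gives E = 415882.736 m, N = 8808627.278 m.

Zone 49S: E 415883 m, N 8808627 m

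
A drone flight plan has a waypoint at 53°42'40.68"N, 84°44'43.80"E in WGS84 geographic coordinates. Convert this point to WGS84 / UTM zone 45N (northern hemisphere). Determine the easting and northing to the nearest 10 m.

E 351210 m, N 5953760 m

Zone 45 central meridian λ₀ = 6×45 − 183 = 87°; Δλ = -2.2545°.
Transverse Mercator on WGS84 with k₀ = 0.9996 gives E = 351209.407 m, N = 5953761.625 m.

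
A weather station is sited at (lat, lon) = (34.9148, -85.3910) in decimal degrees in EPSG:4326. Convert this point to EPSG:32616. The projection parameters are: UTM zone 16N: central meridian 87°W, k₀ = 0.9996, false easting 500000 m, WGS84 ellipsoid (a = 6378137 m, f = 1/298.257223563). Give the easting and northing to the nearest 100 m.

E 647000 m, N 3864800 m

Zone 16 central meridian λ₀ = 6×16 − 183 = -87°; Δλ = +1.6090°.
Transverse Mercator on WGS84 with k₀ = 0.9996 gives E = 646982.656 m, N = 3864776.196 m.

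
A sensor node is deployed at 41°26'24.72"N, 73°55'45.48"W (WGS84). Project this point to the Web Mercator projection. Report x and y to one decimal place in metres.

Web Mercator is spherical with R = a = 6378137 m.
x = R·λ = 6378137 × -1.290309699 = -8229772.031 m.
y = R·ln tan(π/4 + φ/2) = 6378137 × 0.796077209 = 5077489.499 m.

x -8229772.0 m, y 5077489.5 m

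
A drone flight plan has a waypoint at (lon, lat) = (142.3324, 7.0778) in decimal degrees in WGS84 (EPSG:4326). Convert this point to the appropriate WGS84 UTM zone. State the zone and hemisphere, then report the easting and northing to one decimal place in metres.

Zone 54N: E 647153.4 m, N 782560.3 m

Longitude 142.3324° lies in the 6° band [138°, 144°), giving zone 54; latitude is north of the equator, so 54N.
Zone 54 central meridian λ₀ = 6×54 − 183 = 141°; Δλ = +1.3324°.
Transverse Mercator on WGS84 with k₀ = 0.9996 gives E = 647153.387 m, N = 782560.254 m.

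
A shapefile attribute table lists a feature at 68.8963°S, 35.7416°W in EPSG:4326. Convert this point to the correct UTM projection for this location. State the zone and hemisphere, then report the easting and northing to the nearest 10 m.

Longitude -35.7416° lies in the 6° band [-36°, -30°), giving zone 25; latitude is south of the equator, so 25S.
Zone 25 central meridian λ₀ = 6×25 − 183 = -33°; Δλ = -2.7416°.
Transverse Mercator on WGS84 with k₀ = 0.9996 gives E = 389866.610 m, N = 2354742.001 m.

Zone 25S: E 389870 m, N 2354740 m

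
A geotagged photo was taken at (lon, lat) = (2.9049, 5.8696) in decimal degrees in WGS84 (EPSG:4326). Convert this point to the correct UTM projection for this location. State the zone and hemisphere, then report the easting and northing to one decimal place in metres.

Zone 31N: E 489472.9 m, N 648790.8 m

Longitude 2.9049° lies in the 6° band [0°, 6°), giving zone 31; latitude is north of the equator, so 31N.
Zone 31 central meridian λ₀ = 6×31 − 183 = 3°; Δλ = -0.0951°.
Transverse Mercator on WGS84 with k₀ = 0.9996 gives E = 489472.858 m, N = 648790.795 m.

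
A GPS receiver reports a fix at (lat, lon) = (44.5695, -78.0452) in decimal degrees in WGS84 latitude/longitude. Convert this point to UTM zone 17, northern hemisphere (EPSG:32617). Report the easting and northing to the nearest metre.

E 734622 m, N 4939377 m

Zone 17 central meridian λ₀ = 6×17 − 183 = -81°; Δλ = +2.9548°.
Transverse Mercator on WGS84 with k₀ = 0.9996 gives E = 734622.432 m, N = 4939376.656 m.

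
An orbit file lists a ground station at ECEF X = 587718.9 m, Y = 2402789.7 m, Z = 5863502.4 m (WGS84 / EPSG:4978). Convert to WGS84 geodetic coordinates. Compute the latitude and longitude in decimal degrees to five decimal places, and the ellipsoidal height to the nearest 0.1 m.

λ = atan2(Y, X) = 76.25539971°; p = √(X²+Y²) = 2473623.2 m.
Bowring's method on WGS84 (a = 6378137 m, b = 6356752.314 m) gives φ = 67.26410027°, h = 3950.152 m.

lat 67.26410°, lon 76.25540°, h 3950.2 m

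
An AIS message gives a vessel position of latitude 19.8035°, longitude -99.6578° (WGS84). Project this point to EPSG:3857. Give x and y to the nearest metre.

Web Mercator is spherical with R = a = 6378137 m.
x = R·λ = 6378137 × -1.739356735 = -11093855.550 m.
y = R·ln tan(π/4 + φ/2) = 6378137 × 0.352731099 = 2249767.275 m.

x -11093856 m, y 2249767 m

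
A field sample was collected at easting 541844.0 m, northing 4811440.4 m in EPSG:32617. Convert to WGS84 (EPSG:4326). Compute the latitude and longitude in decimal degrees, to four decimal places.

lat 43.4547°, lon -80.4828°

Zone 17N: λ₀ = -81°, k₀ = 0.9996, false easting 500000 m.
Meridian distance M = (N − FN)/k₀ = 4813365.7 m.
Inverse transverse Mercator on WGS84 gives φ = 43.45470029°, λ = -80.48279957°.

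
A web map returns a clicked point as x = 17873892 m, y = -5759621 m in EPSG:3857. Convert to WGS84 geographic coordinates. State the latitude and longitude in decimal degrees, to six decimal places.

lat -45.870500°, lon 160.563904°

R = 6378137 m. λ = x/R = 160.56390370°.
φ = 2·arctan(exp(y/R)) − 90° = 2·arctan(0.40534) − 90° = -45.87050010°.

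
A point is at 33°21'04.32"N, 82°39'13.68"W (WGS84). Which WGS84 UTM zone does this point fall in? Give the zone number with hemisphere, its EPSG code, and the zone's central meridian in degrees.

UTM zone = ⌊(λ + 180)/6⌋ + 1; -82.6538° ∈ [-84°, -78°) → zone 17.
Hemisphere: N (φ ≥ 0).
Central meridian λ₀ = 6×17 − 183 = -81°.
EPSG code: 32617.

Zone 17N (EPSG:32617), central meridian -81°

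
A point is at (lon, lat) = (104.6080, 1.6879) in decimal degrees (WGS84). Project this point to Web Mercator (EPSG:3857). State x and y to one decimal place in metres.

Web Mercator is spherical with R = a = 6378137 m.
x = R·λ = 6378137 × 1.825754024 = 11644909.293 m.
y = R·ln tan(π/4 + φ/2) = 6378137 × 0.029463674 = 187923.352 m.

x 11644909.3 m, y 187923.4 m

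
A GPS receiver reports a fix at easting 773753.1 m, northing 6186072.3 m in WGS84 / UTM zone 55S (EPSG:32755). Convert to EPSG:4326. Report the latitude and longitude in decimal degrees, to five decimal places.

lat -34.43060°, lon 149.97900°

Zone 55S: λ₀ = 147°, k₀ = 0.9996, false easting 500000 m, false northing 10000000 m.
Meridian distance M = (N − FN)/k₀ = -3815453.9 m.
Inverse transverse Mercator on WGS84 gives φ = -34.43059991°, λ = 149.97899969°.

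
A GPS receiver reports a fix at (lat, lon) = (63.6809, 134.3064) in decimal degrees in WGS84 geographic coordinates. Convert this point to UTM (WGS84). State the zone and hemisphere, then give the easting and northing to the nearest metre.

Zone 53N: E 465689 m, N 7061643 m

Longitude 134.3064° lies in the 6° band [132°, 138°), giving zone 53; latitude is north of the equator, so 53N.
Zone 53 central meridian λ₀ = 6×53 − 183 = 135°; Δλ = -0.6936°.
Transverse Mercator on WGS84 with k₀ = 0.9996 gives E = 465688.675 m, N = 7061642.916 m.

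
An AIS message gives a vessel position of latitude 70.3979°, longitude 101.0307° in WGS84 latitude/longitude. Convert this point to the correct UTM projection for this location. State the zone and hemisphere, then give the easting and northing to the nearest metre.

Zone 47N: E 576022 m, N 7811516 m

Longitude 101.0307° lies in the 6° band [96°, 102°), giving zone 47; latitude is north of the equator, so 47N.
Zone 47 central meridian λ₀ = 6×47 − 183 = 99°; Δλ = +2.0307°.
Transverse Mercator on WGS84 with k₀ = 0.9996 gives E = 576022.334 m, N = 7811516.197 m.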